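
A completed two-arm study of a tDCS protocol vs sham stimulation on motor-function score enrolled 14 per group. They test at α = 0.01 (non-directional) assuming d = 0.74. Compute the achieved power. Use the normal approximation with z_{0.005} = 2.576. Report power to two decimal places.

power ≈ 0.27

For two equal groups, power = Φ(d·√(n/2) − z_{α/2}).
d·√(n/2) = 0.74 × √(14/2) = 0.74 × 2.646 = 1.958.
z_β = 1.958 − 2.576 = -0.618.
Power = Φ(-0.618) = 0.268.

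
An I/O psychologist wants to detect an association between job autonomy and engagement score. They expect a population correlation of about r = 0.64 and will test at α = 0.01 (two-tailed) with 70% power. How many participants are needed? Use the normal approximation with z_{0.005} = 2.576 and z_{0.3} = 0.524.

n = 20

Fisher's z: C = ½·ln((1+r)/(1−r)) = ½·ln(4.5556) = 0.7582.
n = ((z_{α/2} + z_β)/C)² + 3.
(2.576 + 0.524) / 0.7582 = 3.100 / 0.7582 = 4.089.
n = 4.089² + 3 = 16.72 + 3 = 19.7.
Round up.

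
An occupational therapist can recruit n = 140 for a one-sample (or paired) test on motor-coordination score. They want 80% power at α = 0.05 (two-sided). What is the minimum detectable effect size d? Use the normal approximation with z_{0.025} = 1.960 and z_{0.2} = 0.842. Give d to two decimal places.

d_min ≈ 0.24

For a single sample (or paired design) of n = 140: d_min = (z_{α/2} + z_β)/√n.
z-sum = 1.960 + 0.842 = 2.802.
d_min = 2.802 / √140 = 2.802 / 11.832 = 0.237.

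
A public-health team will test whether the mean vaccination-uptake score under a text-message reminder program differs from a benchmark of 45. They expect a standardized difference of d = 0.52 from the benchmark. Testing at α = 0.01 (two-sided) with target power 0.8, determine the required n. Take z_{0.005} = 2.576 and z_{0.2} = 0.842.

For a one-sample test: n = ((z_{α/2} + z_β) / d)².
z_{α/2} + z_β = 2.576 + 0.842 = 3.418.
n = (3.418 / 0.52)² = 6.573² = 43.21.
Round up.

n = 44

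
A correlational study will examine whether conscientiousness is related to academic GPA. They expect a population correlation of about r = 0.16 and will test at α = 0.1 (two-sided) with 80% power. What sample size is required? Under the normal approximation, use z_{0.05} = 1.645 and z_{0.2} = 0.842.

n = 241

Fisher's z: C = ½·ln((1+r)/(1−r)) = ½·ln(1.3810) = 0.1614.
n = ((z_{α/2} + z_β)/C)² + 3.
(1.645 + 0.842) / 0.1614 = 2.487 / 0.1614 = 15.409.
n = 15.409² + 3 = 237.43 + 3 = 240.4.
Round up.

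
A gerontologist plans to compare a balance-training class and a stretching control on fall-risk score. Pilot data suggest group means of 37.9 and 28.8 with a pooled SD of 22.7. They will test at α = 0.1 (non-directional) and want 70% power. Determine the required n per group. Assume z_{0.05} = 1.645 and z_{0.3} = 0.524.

n = 59 per group

Cohen's d = |M₁ − M₂| / SD_pooled = |37.9 − 28.8| / 22.7 = 9.1 / 22.7 = 0.401.
For two independent groups with equal n: n = 2·((z_{α/2} + z_β) / d)².
z_{α/2} + z_β = 1.645 + 0.524 = 2.169.
n = 2 × (2.169 / 0.401)² = 2 × 5.409² = 2 × 29.26 = 58.5.
Round up to the next whole participant.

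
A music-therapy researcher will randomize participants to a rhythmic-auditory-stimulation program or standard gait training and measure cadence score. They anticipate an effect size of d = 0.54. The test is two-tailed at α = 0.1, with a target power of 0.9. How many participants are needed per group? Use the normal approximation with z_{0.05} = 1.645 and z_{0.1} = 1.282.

n = 59 per group

For two independent groups with equal n: n = 2·((z_{α/2} + z_β) / d)².
z_{α/2} + z_β = 1.645 + 1.282 = 2.927.
n = 2 × (2.927 / 0.54)² = 2 × 5.420² = 2 × 29.38 = 58.8.
Round up to the next whole participant.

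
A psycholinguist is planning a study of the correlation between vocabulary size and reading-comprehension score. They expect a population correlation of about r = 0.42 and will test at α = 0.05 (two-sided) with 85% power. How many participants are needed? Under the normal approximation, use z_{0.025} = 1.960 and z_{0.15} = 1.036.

Fisher's z: C = ½·ln((1+r)/(1−r)) = ½·ln(2.4483) = 0.4477.
n = ((z_{α/2} + z_β)/C)² + 3.
(1.960 + 1.036) / 0.4477 = 2.996 / 0.4477 = 6.692.
n = 6.692² + 3 = 44.78 + 3 = 47.8.
Round up.

n = 48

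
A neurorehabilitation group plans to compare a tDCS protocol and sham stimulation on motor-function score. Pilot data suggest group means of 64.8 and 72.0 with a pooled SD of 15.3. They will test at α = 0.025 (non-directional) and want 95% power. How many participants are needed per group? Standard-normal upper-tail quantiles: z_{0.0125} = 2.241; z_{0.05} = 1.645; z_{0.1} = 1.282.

Cohen's d = |M₁ − M₂| / SD_pooled = |64.8 − 72.0| / 15.3 = 7.2 / 15.3 = 0.471.
For two independent groups with equal n: n = 2·((z_{α/2} + z_β) / d)².
z_{α/2} + z_β = 2.241 + 1.645 = 3.886.
n = 2 × (3.886 / 0.471)² = 2 × 8.251² = 2 × 68.07 = 136.1.
Round up to the next whole participant.

n = 137 per group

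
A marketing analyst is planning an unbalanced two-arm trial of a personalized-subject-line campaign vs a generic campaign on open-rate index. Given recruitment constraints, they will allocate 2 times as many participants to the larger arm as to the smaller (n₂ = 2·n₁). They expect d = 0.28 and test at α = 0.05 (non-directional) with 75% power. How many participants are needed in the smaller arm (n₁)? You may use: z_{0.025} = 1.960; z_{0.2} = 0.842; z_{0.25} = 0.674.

With allocation ratio k = n₂/n₁ = 2, Var(x̄₁−x̄₂) = σ²(1/n₁ + 1/(k·n₁)) = σ²·(k+1)/(k·n₁).
So n₁ = (1 + 1/k)·((z_{α/2} + z_β)/d)² = 1.500 × (2.634/0.28)².
n₁ = 1.500 × 88.49 = 132.7.
Round up: n₁ = 133, giving n₂ = 2 × 133 = 266.

n₁ = 133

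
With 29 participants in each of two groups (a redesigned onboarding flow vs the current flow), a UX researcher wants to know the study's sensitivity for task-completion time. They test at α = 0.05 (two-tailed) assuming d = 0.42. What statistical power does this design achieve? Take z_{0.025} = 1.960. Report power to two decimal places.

power ≈ 0.36

For two equal groups, power = Φ(d·√(n/2) − z_{α/2}).
d·√(n/2) = 0.42 × √(29/2) = 0.42 × 3.808 = 1.599.
z_β = 1.599 − 1.960 = -0.361.
Power = Φ(-0.361) = 0.359.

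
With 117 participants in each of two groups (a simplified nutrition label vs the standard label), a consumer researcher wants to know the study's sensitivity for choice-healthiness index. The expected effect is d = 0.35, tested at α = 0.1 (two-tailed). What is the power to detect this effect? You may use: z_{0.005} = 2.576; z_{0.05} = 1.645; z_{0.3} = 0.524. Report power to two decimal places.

For two equal groups, power = Φ(d·√(n/2) − z_{α/2}).
d·√(n/2) = 0.35 × √(117/2) = 0.35 × 7.649 = 2.677.
z_β = 2.677 − 1.645 = 1.032.
Power = Φ(1.032) = 0.849.

power ≈ 0.85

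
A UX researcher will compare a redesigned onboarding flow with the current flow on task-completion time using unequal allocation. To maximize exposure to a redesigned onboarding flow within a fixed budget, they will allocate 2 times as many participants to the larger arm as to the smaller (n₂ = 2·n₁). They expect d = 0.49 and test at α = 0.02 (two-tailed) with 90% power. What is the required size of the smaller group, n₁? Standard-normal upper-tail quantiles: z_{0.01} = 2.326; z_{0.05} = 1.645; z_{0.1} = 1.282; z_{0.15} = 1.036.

With allocation ratio k = n₂/n₁ = 2, Var(x̄₁−x̄₂) = σ²(1/n₁ + 1/(k·n₁)) = σ²·(k+1)/(k·n₁).
So n₁ = (1 + 1/k)·((z_{α/2} + z_β)/d)² = 1.500 × (3.608/0.49)².
n₁ = 1.500 × 54.22 = 81.3.
Round up: n₁ = 82, giving n₂ = 2 × 82 = 164.

n₁ = 82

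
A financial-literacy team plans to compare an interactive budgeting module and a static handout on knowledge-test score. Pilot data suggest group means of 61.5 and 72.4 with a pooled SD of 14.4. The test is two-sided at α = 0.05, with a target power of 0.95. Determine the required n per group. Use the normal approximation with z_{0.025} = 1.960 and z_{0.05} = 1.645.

Cohen's d = |M₁ − M₂| / SD_pooled = |61.5 − 72.4| / 14.4 = 10.9 / 14.4 = 0.757.
For two independent groups with equal n: n = 2·((z_{α/2} + z_β) / d)².
z_{α/2} + z_β = 1.960 + 1.645 = 3.605.
n = 2 × (3.605 / 0.757)² = 2 × 4.762² = 2 × 22.68 = 45.4.
Round up to the next whole participant.

n = 46 per group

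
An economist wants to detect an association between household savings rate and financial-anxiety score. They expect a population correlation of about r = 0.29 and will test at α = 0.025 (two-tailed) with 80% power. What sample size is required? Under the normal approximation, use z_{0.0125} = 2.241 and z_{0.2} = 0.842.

n = 110

Fisher's z: C = ½·ln((1+r)/(1−r)) = ½·ln(1.8169) = 0.2986.
n = ((z_{α/2} + z_β)/C)² + 3.
(2.241 + 0.842) / 0.2986 = 3.083 / 0.2986 = 10.325.
n = 10.325² + 3 = 106.60 + 3 = 109.6.
Round up.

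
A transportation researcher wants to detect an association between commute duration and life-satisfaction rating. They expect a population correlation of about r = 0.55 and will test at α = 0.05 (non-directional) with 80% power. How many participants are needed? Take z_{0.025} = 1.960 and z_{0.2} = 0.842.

Fisher's z: C = ½·ln((1+r)/(1−r)) = ½·ln(3.4444) = 0.6184.
n = ((z_{α/2} + z_β)/C)² + 3.
(1.960 + 0.842) / 0.6184 = 2.802 / 0.6184 = 4.531.
n = 4.531² + 3 = 20.53 + 3 = 23.5.
Round up.

n = 24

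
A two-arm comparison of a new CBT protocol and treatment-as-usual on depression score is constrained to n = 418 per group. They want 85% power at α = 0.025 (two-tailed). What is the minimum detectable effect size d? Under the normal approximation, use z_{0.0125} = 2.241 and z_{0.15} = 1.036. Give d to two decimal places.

For two independent groups of n = 418 each: d_min = (z_{α/2} + z_β)·√(2/n).
z-sum = 2.241 + 1.036 = 3.277.
d_min = 3.277 × √(2/418) = 3.277 × 0.0692 = 0.227.

d_min ≈ 0.23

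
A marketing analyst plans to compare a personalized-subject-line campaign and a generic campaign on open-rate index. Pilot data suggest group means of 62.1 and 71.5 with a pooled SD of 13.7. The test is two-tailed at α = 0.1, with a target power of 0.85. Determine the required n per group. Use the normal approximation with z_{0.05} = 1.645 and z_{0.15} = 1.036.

Cohen's d = |M₁ − M₂| / SD_pooled = |62.1 − 71.5| / 13.7 = 9.4 / 13.7 = 0.686.
For two independent groups with equal n: n = 2·((z_{α/2} + z_β) / d)².
z_{α/2} + z_β = 1.645 + 1.036 = 2.681.
n = 2 × (2.681 / 0.686)² = 2 × 3.908² = 2 × 15.27 = 30.5.
Round up to the next whole participant.

n = 31 per group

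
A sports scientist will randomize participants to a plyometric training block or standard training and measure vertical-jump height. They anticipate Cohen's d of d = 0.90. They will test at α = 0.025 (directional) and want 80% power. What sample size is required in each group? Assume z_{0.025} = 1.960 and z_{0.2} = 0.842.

n = 20 per group

For two independent groups with equal n: n = 2·((z_{α} + z_β) / d)².
z_{α} + z_β = 1.960 + 0.842 = 2.802.
n = 2 × (2.802 / 0.90)² = 2 × 3.113² = 2 × 9.69 = 19.4.
Round up to the next whole participant.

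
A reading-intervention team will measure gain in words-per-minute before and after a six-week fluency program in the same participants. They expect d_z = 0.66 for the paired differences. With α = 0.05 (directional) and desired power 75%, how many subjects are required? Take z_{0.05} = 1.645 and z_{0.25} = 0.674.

For a paired (one-sample on differences) test: n = ((z_{α} + z_β) / d)².
z_{α} + z_β = 1.645 + 0.674 = 2.319.
n = (2.319 / 0.66)² = 3.514² = 12.35.
Round up.

n = 13 pairs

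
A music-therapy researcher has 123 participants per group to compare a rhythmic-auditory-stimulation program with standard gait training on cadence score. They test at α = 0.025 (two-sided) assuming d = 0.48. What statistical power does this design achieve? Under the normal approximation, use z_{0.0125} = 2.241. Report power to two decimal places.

power ≈ 0.94

For two equal groups, power = Φ(d·√(n/2) − z_{α/2}).
d·√(n/2) = 0.48 × √(123/2) = 0.48 × 7.842 = 3.764.
z_β = 3.764 − 2.241 = 1.523.
Power = Φ(1.523) = 0.936.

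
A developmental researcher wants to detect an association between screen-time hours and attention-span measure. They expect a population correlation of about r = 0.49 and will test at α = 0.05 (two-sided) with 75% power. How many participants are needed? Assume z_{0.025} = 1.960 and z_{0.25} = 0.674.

n = 28

Fisher's z: C = ½·ln((1+r)/(1−r)) = ½·ln(2.9216) = 0.5361.
n = ((z_{α/2} + z_β)/C)² + 3.
(1.960 + 0.674) / 0.5361 = 2.634 / 0.5361 = 4.913.
n = 4.913² + 3 = 24.14 + 3 = 27.1.
Round up.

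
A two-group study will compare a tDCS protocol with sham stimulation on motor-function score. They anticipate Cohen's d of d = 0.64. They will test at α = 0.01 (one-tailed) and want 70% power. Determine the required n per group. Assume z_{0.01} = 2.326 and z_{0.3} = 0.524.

n = 40 per group

For two independent groups with equal n: n = 2·((z_{α} + z_β) / d)².
z_{α} + z_β = 2.326 + 0.524 = 2.850.
n = 2 × (2.850 / 0.64)² = 2 × 4.453² = 2 × 19.83 = 39.7.
Round up to the next whole participant.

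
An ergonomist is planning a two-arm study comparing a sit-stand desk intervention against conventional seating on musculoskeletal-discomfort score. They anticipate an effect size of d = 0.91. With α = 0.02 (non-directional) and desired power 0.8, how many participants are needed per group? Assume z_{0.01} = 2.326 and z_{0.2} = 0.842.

n = 25 per group

For two independent groups with equal n: n = 2·((z_{α/2} + z_β) / d)².
z_{α/2} + z_β = 2.326 + 0.842 = 3.168.
n = 2 × (3.168 / 0.91)² = 2 × 3.481² = 2 × 12.12 = 24.2.
Round up to the next whole participant.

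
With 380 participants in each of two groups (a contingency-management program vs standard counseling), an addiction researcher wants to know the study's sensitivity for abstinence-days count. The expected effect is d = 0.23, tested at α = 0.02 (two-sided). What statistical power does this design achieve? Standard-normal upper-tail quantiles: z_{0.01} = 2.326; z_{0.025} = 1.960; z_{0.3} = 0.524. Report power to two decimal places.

power ≈ 0.80

For two equal groups, power = Φ(d·√(n/2) − z_{α/2}).
d·√(n/2) = 0.23 × √(380/2) = 0.23 × 13.784 = 3.170.
z_β = 3.170 − 2.326 = 0.844.
Power = Φ(0.844) = 0.801.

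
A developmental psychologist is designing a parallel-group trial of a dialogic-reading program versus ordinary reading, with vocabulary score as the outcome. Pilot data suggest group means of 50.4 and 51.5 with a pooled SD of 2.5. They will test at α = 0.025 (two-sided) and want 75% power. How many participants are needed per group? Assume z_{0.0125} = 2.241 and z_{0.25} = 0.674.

Cohen's d = |M₁ − M₂| / SD_pooled = |50.4 − 51.5| / 2.5 = 1.1 / 2.5 = 0.440.
For two independent groups with equal n: n = 2·((z_{α/2} + z_β) / d)².
z_{α/2} + z_β = 2.241 + 0.674 = 2.915.
n = 2 × (2.915 / 0.440)² = 2 × 6.625² = 2 × 43.89 = 87.8.
Round up to the next whole participant.

n = 88 per group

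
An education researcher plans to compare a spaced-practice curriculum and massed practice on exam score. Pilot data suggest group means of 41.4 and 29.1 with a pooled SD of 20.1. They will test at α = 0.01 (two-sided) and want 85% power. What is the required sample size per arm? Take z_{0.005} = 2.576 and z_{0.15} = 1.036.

n = 70 per group

Cohen's d = |M₁ − M₂| / SD_pooled = |41.4 − 29.1| / 20.1 = 12.3 / 20.1 = 0.612.
For two independent groups with equal n: n = 2·((z_{α/2} + z_β) / d)².
z_{α/2} + z_β = 2.576 + 1.036 = 3.612.
n = 2 × (3.612 / 0.612)² = 2 × 5.902² = 2 × 34.83 = 69.7.
Round up to the next whole participant.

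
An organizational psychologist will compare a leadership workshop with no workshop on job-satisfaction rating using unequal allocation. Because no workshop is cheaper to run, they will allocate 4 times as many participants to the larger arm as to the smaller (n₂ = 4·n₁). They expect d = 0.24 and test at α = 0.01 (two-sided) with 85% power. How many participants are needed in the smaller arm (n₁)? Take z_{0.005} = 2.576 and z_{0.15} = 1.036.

n₁ = 284

With allocation ratio k = n₂/n₁ = 4, Var(x̄₁−x̄₂) = σ²(1/n₁ + 1/(k·n₁)) = σ²·(k+1)/(k·n₁).
So n₁ = (1 + 1/k)·((z_{α/2} + z_β)/d)² = 1.250 × (3.612/0.24)².
n₁ = 1.250 × 226.50 = 283.1.
Round up: n₁ = 284, giving n₂ = 4 × 284 = 1136.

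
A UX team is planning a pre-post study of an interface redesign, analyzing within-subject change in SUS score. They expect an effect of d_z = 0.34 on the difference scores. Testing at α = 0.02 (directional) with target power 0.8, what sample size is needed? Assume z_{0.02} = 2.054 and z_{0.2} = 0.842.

For a paired (one-sample on differences) test: n = ((z_{α} + z_β) / d)².
z_{α} + z_β = 2.054 + 0.842 = 2.896.
n = (2.896 / 0.34)² = 8.518² = 72.55.
Round up.

n = 73 pairs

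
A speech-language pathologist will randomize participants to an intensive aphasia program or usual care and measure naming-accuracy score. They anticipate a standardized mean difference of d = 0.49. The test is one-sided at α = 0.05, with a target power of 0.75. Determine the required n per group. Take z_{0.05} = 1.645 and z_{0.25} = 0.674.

For two independent groups with equal n: n = 2·((z_{α} + z_β) / d)².
z_{α} + z_β = 1.645 + 0.674 = 2.319.
n = 2 × (2.319 / 0.49)² = 2 × 4.733² = 2 × 22.40 = 44.8.
Round up to the next whole participant.

n = 45 per group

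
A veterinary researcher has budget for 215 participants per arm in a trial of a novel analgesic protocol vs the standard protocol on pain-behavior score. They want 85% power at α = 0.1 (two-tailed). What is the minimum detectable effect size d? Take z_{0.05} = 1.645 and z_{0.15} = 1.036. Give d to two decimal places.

d_min ≈ 0.26

For two independent groups of n = 215 each: d_min = (z_{α/2} + z_β)·√(2/n).
z-sum = 1.645 + 1.036 = 2.681.
d_min = 2.681 × √(2/215) = 2.681 × 0.0964 = 0.259.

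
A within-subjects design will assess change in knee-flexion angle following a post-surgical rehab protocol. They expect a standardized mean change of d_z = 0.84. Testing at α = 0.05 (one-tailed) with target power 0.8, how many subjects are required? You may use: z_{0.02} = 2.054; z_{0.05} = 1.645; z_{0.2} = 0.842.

For a paired (one-sample on differences) test: n = ((z_{α} + z_β) / d)².
z_{α} + z_β = 1.645 + 0.842 = 2.487.
n = (2.487 / 0.84)² = 2.961² = 8.77.
Round up.

n = 9 pairs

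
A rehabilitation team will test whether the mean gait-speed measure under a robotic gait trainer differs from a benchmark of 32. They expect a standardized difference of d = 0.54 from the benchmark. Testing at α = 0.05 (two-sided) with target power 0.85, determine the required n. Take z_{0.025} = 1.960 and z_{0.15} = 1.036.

n = 31

For a one-sample test: n = ((z_{α/2} + z_β) / d)².
z_{α/2} + z_β = 1.960 + 1.036 = 2.996.
n = (2.996 / 0.54)² = 5.548² = 30.78.
Round up.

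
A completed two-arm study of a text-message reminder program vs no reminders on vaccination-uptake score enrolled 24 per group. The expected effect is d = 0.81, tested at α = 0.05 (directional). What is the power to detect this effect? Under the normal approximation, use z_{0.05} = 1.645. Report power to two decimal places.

power ≈ 0.88

For two equal groups, power = Φ(d·√(n/2) − z_{α}).
d·√(n/2) = 0.81 × √(24/2) = 0.81 × 3.464 = 2.806.
z_β = 2.806 − 1.645 = 1.161.
Power = Φ(1.161) = 0.877.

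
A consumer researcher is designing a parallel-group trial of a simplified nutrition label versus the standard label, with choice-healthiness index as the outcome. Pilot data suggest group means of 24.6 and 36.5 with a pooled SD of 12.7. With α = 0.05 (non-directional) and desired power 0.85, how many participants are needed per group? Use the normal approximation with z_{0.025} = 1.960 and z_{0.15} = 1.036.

Cohen's d = |M₁ − M₂| / SD_pooled = |24.6 − 36.5| / 12.7 = 11.9 / 12.7 = 0.937.
For two independent groups with equal n: n = 2·((z_{α/2} + z_β) / d)².
z_{α/2} + z_β = 1.960 + 1.036 = 2.996.
n = 2 × (2.996 / 0.937)² = 2 × 3.197² = 2 × 10.22 = 20.4.
Round up to the next whole participant.

n = 21 per group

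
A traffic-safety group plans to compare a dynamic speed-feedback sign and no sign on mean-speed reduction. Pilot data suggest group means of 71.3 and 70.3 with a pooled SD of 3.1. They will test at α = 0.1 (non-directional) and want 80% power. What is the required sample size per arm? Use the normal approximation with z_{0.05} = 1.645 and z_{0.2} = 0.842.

Cohen's d = |M₁ − M₂| / SD_pooled = |71.3 − 70.3| / 3.1 = 1.0 / 3.1 = 0.323.
For two independent groups with equal n: n = 2·((z_{α/2} + z_β) / d)².
z_{α/2} + z_β = 1.645 + 0.842 = 2.487.
n = 2 × (2.487 / 0.323)² = 2 × 7.700² = 2 × 59.29 = 118.6.
Round up to the next whole participant.

n = 119 per group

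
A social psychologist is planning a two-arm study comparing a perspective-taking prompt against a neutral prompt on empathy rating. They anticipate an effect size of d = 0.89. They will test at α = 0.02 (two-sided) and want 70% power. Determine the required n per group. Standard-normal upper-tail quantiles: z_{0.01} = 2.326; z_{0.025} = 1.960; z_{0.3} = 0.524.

For two independent groups with equal n: n = 2·((z_{α/2} + z_β) / d)².
z_{α/2} + z_β = 2.326 + 0.524 = 2.850.
n = 2 × (2.850 / 0.89)² = 2 × 3.202² = 2 × 10.25 = 20.5.
Round up to the next whole participant.

n = 21 per group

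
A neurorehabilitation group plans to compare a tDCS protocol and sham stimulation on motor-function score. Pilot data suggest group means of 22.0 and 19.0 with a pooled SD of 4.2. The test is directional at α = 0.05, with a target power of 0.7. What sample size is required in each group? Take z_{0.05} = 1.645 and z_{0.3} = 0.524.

Cohen's d = |M₁ − M₂| / SD_pooled = |22.0 − 19.0| / 4.2 = 3.0 / 4.2 = 0.714.
For two independent groups with equal n: n = 2·((z_{α} + z_β) / d)².
z_{α} + z_β = 1.645 + 0.524 = 2.169.
n = 2 × (2.169 / 0.714)² = 2 × 3.038² = 2 × 9.23 = 18.5.
Round up to the next whole participant.

n = 19 per group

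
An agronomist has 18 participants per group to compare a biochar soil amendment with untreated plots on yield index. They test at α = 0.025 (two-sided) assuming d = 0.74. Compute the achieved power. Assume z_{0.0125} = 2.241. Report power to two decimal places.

For two equal groups, power = Φ(d·√(n/2) − z_{α/2}).
d·√(n/2) = 0.74 × √(18/2) = 0.74 × 3.000 = 2.220.
z_β = 2.220 − 2.241 = -0.021.
Power = Φ(-0.021) = 0.492.

power ≈ 0.49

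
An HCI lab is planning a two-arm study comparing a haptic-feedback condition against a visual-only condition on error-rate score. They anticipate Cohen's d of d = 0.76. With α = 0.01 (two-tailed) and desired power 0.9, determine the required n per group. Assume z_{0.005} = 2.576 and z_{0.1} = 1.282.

n = 52 per group

For two independent groups with equal n: n = 2·((z_{α/2} + z_β) / d)².
z_{α/2} + z_β = 2.576 + 1.282 = 3.858.
n = 2 × (3.858 / 0.76)² = 2 × 5.076² = 2 × 25.77 = 51.5.
Round up to the next whole participant.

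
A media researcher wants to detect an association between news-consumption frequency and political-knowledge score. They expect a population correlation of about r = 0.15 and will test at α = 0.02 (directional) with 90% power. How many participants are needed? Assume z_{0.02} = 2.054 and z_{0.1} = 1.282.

Fisher's z: C = ½·ln((1+r)/(1−r)) = ½·ln(1.3529) = 0.1511.
n = ((z_{α} + z_β)/C)² + 3.
(2.054 + 1.282) / 0.1511 = 3.336 / 0.1511 = 22.078.
n = 22.078² + 3 = 487.44 + 3 = 490.4.
Round up.

n = 491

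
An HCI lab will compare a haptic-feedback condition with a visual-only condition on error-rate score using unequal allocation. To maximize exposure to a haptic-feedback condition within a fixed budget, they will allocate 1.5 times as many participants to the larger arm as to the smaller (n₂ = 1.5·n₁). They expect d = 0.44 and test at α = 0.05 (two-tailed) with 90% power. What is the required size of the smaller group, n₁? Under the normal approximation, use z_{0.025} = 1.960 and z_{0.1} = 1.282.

With allocation ratio k = n₂/n₁ = 1.5, Var(x̄₁−x̄₂) = σ²(1/n₁ + 1/(k·n₁)) = σ²·(k+1)/(k·n₁).
So n₁ = (1 + 1/k)·((z_{α/2} + z_β)/d)² = 1.667 × (3.242/0.44)².
n₁ = 1.667 × 54.29 = 90.5.
Round up: n₁ = 91, giving n₂ = ⌈1.5 × 91⌉ = ⌈136.5⌉ = 137.

n₁ = 91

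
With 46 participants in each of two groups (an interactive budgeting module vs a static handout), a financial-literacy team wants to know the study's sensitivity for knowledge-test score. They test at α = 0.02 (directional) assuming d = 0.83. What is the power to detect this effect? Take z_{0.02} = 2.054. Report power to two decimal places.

power ≈ 0.97

For two equal groups, power = Φ(d·√(n/2) − z_{α}).
d·√(n/2) = 0.83 × √(46/2) = 0.83 × 4.796 = 3.981.
z_β = 3.981 − 2.054 = 1.927.
Power = Φ(1.927) = 0.973.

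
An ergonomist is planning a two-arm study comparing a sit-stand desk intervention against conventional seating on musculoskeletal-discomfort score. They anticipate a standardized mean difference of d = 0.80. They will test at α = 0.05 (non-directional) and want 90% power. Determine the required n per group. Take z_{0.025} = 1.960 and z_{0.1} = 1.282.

n = 33 per group

For two independent groups with equal n: n = 2·((z_{α/2} + z_β) / d)².
z_{α/2} + z_β = 1.960 + 1.282 = 3.242.
n = 2 × (3.242 / 0.80)² = 2 × 4.052² = 2 × 16.42 = 32.8.
Round up to the next whole participant.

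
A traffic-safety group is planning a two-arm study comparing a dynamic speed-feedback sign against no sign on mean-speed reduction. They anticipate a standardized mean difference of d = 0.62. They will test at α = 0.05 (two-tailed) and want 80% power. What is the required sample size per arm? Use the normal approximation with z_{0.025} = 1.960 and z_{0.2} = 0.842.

n = 41 per group

For two independent groups with equal n: n = 2·((z_{α/2} + z_β) / d)².
z_{α/2} + z_β = 1.960 + 0.842 = 2.802.
n = 2 × (2.802 / 0.62)² = 2 × 4.519² = 2 × 20.42 = 40.8.
Round up to the next whole participant.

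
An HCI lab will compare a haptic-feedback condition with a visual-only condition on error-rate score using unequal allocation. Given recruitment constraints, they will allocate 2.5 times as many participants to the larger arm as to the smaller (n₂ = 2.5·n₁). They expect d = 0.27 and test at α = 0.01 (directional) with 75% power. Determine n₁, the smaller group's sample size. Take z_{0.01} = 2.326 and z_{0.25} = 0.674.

With allocation ratio k = n₂/n₁ = 2.5, Var(x̄₁−x̄₂) = σ²(1/n₁ + 1/(k·n₁)) = σ²·(k+1)/(k·n₁).
So n₁ = (1 + 1/k)·((z_{α} + z_β)/d)² = 1.400 × (3.000/0.27)².
n₁ = 1.400 × 123.46 = 172.8.
Round up: n₁ = 173, giving n₂ = ⌈2.5 × 173⌉ = ⌈432.5⌉ = 433.

n₁ = 173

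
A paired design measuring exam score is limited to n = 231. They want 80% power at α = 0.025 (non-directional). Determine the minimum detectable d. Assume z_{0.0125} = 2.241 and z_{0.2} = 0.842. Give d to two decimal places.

d_min ≈ 0.20

For a single sample (or paired design) of n = 231: d_min = (z_{α/2} + z_β)/√n.
z-sum = 2.241 + 0.842 = 3.083.
d_min = 3.083 / √231 = 3.083 / 15.199 = 0.203.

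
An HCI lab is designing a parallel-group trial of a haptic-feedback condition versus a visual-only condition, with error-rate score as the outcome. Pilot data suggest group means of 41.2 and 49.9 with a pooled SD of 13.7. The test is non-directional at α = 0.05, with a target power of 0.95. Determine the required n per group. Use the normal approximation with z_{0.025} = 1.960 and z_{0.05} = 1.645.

Cohen's d = |M₁ − M₂| / SD_pooled = |41.2 − 49.9| / 13.7 = 8.7 / 13.7 = 0.635.
For two independent groups with equal n: n = 2·((z_{α/2} + z_β) / d)².
z_{α/2} + z_β = 1.960 + 1.645 = 3.605.
n = 2 × (3.605 / 0.635)² = 2 × 5.677² = 2 × 32.23 = 64.5.
Round up to the next whole participant.

n = 65 per group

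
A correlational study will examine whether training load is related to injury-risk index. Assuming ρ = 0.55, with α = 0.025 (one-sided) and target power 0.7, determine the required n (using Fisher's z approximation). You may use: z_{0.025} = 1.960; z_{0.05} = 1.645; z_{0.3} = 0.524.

n = 20

Fisher's z: C = ½·ln((1+r)/(1−r)) = ½·ln(3.4444) = 0.6184.
n = ((z_{α} + z_β)/C)² + 3.
(1.960 + 0.524) / 0.6184 = 2.484 / 0.6184 = 4.017.
n = 4.017² + 3 = 16.13 + 3 = 19.1.
Round up.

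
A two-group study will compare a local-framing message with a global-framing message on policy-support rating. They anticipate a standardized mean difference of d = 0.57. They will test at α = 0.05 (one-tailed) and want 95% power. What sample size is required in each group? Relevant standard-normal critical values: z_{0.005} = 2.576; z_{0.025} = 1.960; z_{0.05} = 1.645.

n = 67 per group

For two independent groups with equal n: n = 2·((z_{α} + z_β) / d)².
z_{α} + z_β = 1.645 + 1.645 = 3.290.
n = 2 × (3.290 / 0.57)² = 2 × 5.772² = 2 × 33.32 = 66.6.
Round up to the next whole participant.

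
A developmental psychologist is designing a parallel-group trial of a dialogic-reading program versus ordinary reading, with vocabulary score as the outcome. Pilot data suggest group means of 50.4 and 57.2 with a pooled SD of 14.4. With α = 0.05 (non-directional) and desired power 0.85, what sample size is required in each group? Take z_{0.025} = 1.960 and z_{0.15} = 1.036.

Cohen's d = |M₁ − M₂| / SD_pooled = |50.4 − 57.2| / 14.4 = 6.8 / 14.4 = 0.472.
For two independent groups with equal n: n = 2·((z_{α/2} + z_β) / d)².
z_{α/2} + z_β = 1.960 + 1.036 = 2.996.
n = 2 × (2.996 / 0.472)² = 2 × 6.347² = 2 × 40.29 = 80.6.
Round up to the next whole participant.

n = 81 per group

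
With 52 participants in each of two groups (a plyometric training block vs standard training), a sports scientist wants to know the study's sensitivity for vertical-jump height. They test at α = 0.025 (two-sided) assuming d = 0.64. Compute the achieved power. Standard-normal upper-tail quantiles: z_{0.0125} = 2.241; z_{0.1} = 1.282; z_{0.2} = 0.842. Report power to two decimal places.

power ≈ 0.85

For two equal groups, power = Φ(d·√(n/2) − z_{α/2}).
d·√(n/2) = 0.64 × √(52/2) = 0.64 × 5.099 = 3.263.
z_β = 3.263 − 2.241 = 1.022.
Power = Φ(1.022) = 0.847.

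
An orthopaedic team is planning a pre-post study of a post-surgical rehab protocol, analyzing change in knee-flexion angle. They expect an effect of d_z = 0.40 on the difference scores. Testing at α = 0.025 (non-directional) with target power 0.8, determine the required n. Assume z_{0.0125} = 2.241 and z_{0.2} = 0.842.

For a paired (one-sample on differences) test: n = ((z_{α/2} + z_β) / d)².
z_{α/2} + z_β = 2.241 + 0.842 = 3.083.
n = (3.083 / 0.40)² = 7.708² = 59.41.
Round up.

n = 60 pairs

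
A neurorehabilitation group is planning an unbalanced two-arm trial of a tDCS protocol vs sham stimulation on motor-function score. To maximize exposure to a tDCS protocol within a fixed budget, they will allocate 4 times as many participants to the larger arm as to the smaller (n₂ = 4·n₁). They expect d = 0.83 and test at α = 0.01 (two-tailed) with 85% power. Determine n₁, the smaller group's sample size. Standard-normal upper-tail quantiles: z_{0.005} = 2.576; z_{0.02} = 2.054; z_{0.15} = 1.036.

With allocation ratio k = n₂/n₁ = 4, Var(x̄₁−x̄₂) = σ²(1/n₁ + 1/(k·n₁)) = σ²·(k+1)/(k·n₁).
So n₁ = (1 + 1/k)·((z_{α/2} + z_β)/d)² = 1.250 × (3.612/0.83)².
n₁ = 1.250 × 18.94 = 23.7.
Round up: n₁ = 24, giving n₂ = 4 × 24 = 96.

n₁ = 24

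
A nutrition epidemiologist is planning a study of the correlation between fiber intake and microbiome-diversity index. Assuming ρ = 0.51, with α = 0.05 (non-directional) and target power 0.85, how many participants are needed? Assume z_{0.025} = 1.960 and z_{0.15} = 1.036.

n = 32

Fisher's z: C = ½·ln((1+r)/(1−r)) = ½·ln(3.0816) = 0.5627.
n = ((z_{α/2} + z_β)/C)² + 3.
(1.960 + 1.036) / 0.5627 = 2.996 / 0.5627 = 5.324.
n = 5.324² + 3 = 28.35 + 3 = 31.3.
Round up.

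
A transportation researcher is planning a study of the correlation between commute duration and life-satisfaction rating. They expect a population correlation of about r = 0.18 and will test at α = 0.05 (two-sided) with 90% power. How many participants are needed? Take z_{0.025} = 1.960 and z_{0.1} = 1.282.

Fisher's z: C = ½·ln((1+r)/(1−r)) = ½·ln(1.4390) = 0.1820.
n = ((z_{α/2} + z_β)/C)² + 3.
(1.960 + 1.282) / 0.1820 = 3.242 / 0.1820 = 17.813.
n = 17.813² + 3 = 317.31 + 3 = 320.3.
Round up.

n = 321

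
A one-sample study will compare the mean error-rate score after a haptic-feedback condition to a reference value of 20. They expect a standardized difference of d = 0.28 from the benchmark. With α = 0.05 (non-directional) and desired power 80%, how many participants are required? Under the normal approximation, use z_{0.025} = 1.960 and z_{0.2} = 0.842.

For a one-sample test: n = ((z_{α/2} + z_β) / d)².
z_{α/2} + z_β = 1.960 + 0.842 = 2.802.
n = (2.802 / 0.28)² = 10.007² = 100.14.
Round up.

n = 101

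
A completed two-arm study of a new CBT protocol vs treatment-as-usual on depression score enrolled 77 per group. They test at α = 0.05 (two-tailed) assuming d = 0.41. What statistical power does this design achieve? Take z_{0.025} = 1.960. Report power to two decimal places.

power ≈ 0.72

For two equal groups, power = Φ(d·√(n/2) − z_{α/2}).
d·√(n/2) = 0.41 × √(77/2) = 0.41 × 6.205 = 2.544.
z_β = 2.544 − 1.960 = 0.584.
Power = Φ(0.584) = 0.720.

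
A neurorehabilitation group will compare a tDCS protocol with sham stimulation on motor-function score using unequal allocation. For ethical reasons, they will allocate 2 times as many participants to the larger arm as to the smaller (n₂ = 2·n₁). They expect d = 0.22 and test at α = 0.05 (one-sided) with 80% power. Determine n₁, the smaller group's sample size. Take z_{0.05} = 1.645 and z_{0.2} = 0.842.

n₁ = 192

With allocation ratio k = n₂/n₁ = 2, Var(x̄₁−x̄₂) = σ²(1/n₁ + 1/(k·n₁)) = σ²·(k+1)/(k·n₁).
So n₁ = (1 + 1/k)·((z_{α} + z_β)/d)² = 1.500 × (2.487/0.22)².
n₁ = 1.500 × 127.79 = 191.7.
Round up: n₁ = 192, giving n₂ = 2 × 192 = 384.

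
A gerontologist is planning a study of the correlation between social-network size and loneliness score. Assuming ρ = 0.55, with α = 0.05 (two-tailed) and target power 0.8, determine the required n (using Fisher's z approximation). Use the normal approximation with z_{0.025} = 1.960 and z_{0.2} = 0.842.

n = 24

Fisher's z: C = ½·ln((1+r)/(1−r)) = ½·ln(3.4444) = 0.6184.
n = ((z_{α/2} + z_β)/C)² + 3.
(1.960 + 0.842) / 0.6184 = 2.802 / 0.6184 = 4.531.
n = 4.531² + 3 = 20.53 + 3 = 23.5.
Round up.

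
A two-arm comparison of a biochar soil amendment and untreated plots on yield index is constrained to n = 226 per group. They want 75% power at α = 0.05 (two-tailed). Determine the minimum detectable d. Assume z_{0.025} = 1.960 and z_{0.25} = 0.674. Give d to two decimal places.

For two independent groups of n = 226 each: d_min = (z_{α/2} + z_β)·√(2/n).
z-sum = 1.960 + 0.674 = 2.634.
d_min = 2.634 × √(2/226) = 2.634 × 0.0941 = 0.248.

d_min ≈ 0.25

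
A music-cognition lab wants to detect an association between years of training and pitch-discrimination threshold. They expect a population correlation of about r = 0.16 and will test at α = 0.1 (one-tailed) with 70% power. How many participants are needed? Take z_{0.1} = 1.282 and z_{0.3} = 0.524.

Fisher's z: C = ½·ln((1+r)/(1−r)) = ½·ln(1.3810) = 0.1614.
n = ((z_{α} + z_β)/C)² + 3.
(1.282 + 0.524) / 0.1614 = 1.806 / 0.1614 = 11.190.
n = 11.190² + 3 = 125.21 + 3 = 128.2.
Round up.

n = 129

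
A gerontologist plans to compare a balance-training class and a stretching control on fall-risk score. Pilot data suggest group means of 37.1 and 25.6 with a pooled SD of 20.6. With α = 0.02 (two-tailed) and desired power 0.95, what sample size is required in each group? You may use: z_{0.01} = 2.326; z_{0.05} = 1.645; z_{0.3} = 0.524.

n = 102 per group

Cohen's d = |M₁ − M₂| / SD_pooled = |37.1 − 25.6| / 20.6 = 11.5 / 20.6 = 0.558.
For two independent groups with equal n: n = 2·((z_{α/2} + z_β) / d)².
z_{α/2} + z_β = 2.326 + 1.645 = 3.971.
n = 2 × (3.971 / 0.558)² = 2 × 7.116² = 2 × 50.64 = 101.3.
Round up to the next whole participant.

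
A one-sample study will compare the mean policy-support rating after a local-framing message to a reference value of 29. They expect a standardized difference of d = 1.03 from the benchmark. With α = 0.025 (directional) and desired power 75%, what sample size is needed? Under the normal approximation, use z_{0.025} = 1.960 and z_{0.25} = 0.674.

n = 7

For a one-sample test: n = ((z_{α} + z_β) / d)².
z_{α} + z_β = 1.960 + 0.674 = 2.634.
n = (2.634 / 1.03)² = 2.557² = 6.54.
Round up.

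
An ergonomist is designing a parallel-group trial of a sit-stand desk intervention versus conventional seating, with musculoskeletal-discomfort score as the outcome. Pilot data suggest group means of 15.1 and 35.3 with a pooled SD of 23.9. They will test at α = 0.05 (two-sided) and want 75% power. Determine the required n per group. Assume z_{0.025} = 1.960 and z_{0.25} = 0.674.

Cohen's d = |M₁ − M₂| / SD_pooled = |15.1 − 35.3| / 23.9 = 20.2 / 23.9 = 0.845.
For two independent groups with equal n: n = 2·((z_{α/2} + z_β) / d)².
z_{α/2} + z_β = 1.960 + 0.674 = 2.634.
n = 2 × (2.634 / 0.845)² = 2 × 3.117² = 2 × 9.72 = 19.4.
Round up to the next whole participant.

n = 20 per group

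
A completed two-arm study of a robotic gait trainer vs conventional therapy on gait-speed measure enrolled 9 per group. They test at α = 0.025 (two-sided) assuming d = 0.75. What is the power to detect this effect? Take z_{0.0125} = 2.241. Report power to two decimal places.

For two equal groups, power = Φ(d·√(n/2) − z_{α/2}).
d·√(n/2) = 0.75 × √(9/2) = 0.75 × 2.121 = 1.591.
z_β = 1.591 − 2.241 = -0.650.
Power = Φ(-0.650) = 0.258.

power ≈ 0.26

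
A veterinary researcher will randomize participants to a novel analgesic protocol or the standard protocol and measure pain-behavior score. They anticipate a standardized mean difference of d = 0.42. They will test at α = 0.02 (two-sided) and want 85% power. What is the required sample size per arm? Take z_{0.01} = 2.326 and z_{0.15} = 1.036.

For two independent groups with equal n: n = 2·((z_{α/2} + z_β) / d)².
z_{α/2} + z_β = 2.326 + 1.036 = 3.362.
n = 2 × (3.362 / 0.42)² = 2 × 8.005² = 2 × 64.08 = 128.2.
Round up to the next whole participant.

n = 129 per group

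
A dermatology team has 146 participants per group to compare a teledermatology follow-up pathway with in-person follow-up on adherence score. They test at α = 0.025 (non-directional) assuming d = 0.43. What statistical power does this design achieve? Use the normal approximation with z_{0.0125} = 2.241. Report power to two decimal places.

power ≈ 0.92

For two equal groups, power = Φ(d·√(n/2) − z_{α/2}).
d·√(n/2) = 0.43 × √(146/2) = 0.43 × 8.544 = 3.674.
z_β = 3.674 − 2.241 = 1.433.
Power = Φ(1.433) = 0.924.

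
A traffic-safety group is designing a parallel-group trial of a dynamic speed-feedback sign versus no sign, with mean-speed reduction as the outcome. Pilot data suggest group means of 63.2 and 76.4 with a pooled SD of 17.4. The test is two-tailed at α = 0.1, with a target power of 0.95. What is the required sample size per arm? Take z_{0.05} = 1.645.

Cohen's d = |M₁ − M₂| / SD_pooled = |63.2 − 76.4| / 17.4 = 13.2 / 17.4 = 0.759.
For two independent groups with equal n: n = 2·((z_{α/2} + z_β) / d)².
z_{α/2} + z_β = 1.645 + 1.645 = 3.290.
n = 2 × (3.290 / 0.759)² = 2 × 4.335² = 2 × 18.79 = 37.6.
Round up to the next whole participant.

n = 38 per group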